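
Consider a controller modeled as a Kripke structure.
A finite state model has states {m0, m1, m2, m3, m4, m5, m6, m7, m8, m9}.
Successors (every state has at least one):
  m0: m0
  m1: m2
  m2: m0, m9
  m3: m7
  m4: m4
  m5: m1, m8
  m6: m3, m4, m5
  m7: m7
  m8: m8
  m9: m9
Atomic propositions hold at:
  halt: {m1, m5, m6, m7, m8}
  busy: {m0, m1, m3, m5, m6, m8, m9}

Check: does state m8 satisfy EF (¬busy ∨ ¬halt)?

Sat(¬busy) = {m2, m4, m7}
Sat(¬halt) = {m0, m2, m3, m4, m9}
Sat(¬busy ∨ ¬halt) = {m0, m2, m3, m4, m7, m9}
EF (¬busy ∨ ¬halt): least fixpoint, start Z0 = {m0, m2, m3, m4, m7, m9}, add states with some successor in Z. Z1 = {m0, m1, m2, m3, m4, m6, m7, m9}; Z2 = {m0, m1, m2, m3, m4, m5, m6, m7, m9}; fixed.
Sat(EF (¬busy ∨ ¬halt)) = {m0, m1, m2, m3, m4, m5, m6, m7, m9}
m8 ∉ Sat(EF (¬busy ∨ ¬halt)) = {m0, m1, m2, m3, m4, m5, m6, m7, m9}, so the formula does not hold at m8.

No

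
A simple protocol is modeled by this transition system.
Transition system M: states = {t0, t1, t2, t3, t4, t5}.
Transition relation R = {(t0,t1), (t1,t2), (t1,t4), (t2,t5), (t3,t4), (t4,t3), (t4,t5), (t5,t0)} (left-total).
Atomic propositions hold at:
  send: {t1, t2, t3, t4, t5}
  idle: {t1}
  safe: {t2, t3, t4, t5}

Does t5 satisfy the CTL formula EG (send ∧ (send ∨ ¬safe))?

Sat(¬safe) = {t0, t1}
Sat(send ∨ ¬safe) = {t0, t1, t2, t3, t4, t5}
Sat(send ∧ (send ∨ ¬safe)) = {t1, t2, t3, t4, t5}
EG (send ∧ (send ∨ ¬safe)): greatest fixpoint, start Z0 = {t1, t2, t3, t4, t5}, keep only states in Sat with some successor in Z. Z1 = {t1, t2, t3, t4}; Z2 = {t1, t3, t4}; fixed.
Sat(EG (send ∧ (send ∨ ¬safe))) = {t1, t3, t4}
t5 ∉ Sat(EG (send ∧ (send ∨ ¬safe))) = {t1, t3, t4}, so the formula does not hold at t5.

No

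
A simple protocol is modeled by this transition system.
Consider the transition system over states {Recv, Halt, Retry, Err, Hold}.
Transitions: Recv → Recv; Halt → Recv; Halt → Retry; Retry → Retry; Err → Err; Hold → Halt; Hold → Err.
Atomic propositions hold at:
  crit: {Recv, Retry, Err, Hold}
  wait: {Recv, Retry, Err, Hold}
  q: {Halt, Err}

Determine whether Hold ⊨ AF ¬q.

Yes

Sat(¬q) = {Recv, Retry, Hold}
AF ¬q: least fixpoint, start Z0 = {Recv, Retry, Hold}, add states with every successor in Z. Z1 = {Recv, Halt, Retry, Hold}; fixed.
Sat(AF ¬q) = {Recv, Halt, Retry, Hold}
Hold ∈ Sat(AF ¬q) = {Recv, Halt, Retry, Hold}, so the formula holds at Hold.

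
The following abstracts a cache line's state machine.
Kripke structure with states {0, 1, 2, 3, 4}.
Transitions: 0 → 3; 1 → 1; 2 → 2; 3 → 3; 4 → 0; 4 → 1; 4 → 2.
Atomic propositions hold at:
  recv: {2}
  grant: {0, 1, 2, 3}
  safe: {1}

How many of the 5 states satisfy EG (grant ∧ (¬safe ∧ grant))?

3

Sat(¬safe) = {0, 2, 3, 4}
Sat(¬safe ∧ grant) = {0, 2, 3}
Sat(grant ∧ (¬safe ∧ grant)) = {0, 2, 3}
EG (grant ∧ (¬safe ∧ grant)): greatest fixpoint, start Z0 = {0, 2, 3}, keep only states in Sat with some successor in Z. Already a fixed point.
Sat(EG (grant ∧ (¬safe ∧ grant))) = {0, 2, 3}
|Sat(EG (grant ∧ (¬safe ∧ grant)))| = |{0, 2, 3}| = 3.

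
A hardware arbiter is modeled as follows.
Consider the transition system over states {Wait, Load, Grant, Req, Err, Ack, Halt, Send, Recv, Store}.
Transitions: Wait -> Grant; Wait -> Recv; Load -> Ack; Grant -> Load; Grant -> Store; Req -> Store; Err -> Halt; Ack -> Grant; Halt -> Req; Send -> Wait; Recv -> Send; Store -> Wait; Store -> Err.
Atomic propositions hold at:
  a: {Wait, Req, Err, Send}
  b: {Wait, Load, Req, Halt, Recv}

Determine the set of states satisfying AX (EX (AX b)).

{Req}

Sat(AX b) = {s : every successor in {Wait, Load, Req, Halt, Recv}} = {Err, Halt, Send}
Sat(EX (AX b)) = {s : some successor in {Err, Halt, Send}} = {Err, Recv, Store}
Sat(AX (EX (AX b))) = {s : every successor in {Err, Recv, Store}} = {Req}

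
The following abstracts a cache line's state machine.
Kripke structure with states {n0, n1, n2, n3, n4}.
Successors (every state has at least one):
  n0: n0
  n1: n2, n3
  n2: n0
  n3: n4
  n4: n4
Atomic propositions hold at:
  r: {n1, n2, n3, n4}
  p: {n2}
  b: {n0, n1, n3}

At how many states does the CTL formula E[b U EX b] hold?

Sat(EX b) = {s : some successor in {n0, n1, n3}} = {n0, n1, n2}
E[b U EX b]: least fixpoint, start Z0 = Sat(EX b) = {n0, n1, n2}, add states in Sat(b) with some successor in Z. Already a fixed point.
Sat(E[b U EX b]) = {n0, n1, n2}
|Sat(E[b U EX b])| = |{n0, n1, n2}| = 3.

3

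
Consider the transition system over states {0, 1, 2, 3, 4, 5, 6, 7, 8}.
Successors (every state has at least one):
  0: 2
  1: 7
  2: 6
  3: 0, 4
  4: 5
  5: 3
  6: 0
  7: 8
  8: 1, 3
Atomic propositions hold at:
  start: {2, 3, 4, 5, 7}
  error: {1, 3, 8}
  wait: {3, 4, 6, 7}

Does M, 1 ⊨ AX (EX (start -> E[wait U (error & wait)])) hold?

Sat(error & wait) = {3}
E[wait U (error & wait)]: least fixpoint, start Z0 = Sat((error & wait)) = {3}, add states in Sat(wait) with some successor in Z. Already a fixed point.
Sat(E[wait U (error & wait)]) = {3}
Sat(start -> E[wait U (error & wait)]) = {0, 1, 3, 6, 8}
Sat(EX (start -> E[wait U (error & wait)])) = {s : some successor in {0, 1, 3, 6, 8}} = {2, 3, 5, 6, 7, 8}
Sat(AX (EX (start -> E[wait U (error & wait)]))) = {s : every successor in {2, 3, 5, 6, 7, 8}} = {0, 1, 2, 4, 5, 7}
1 ∈ Sat(AX (EX (start -> E[wait U (error & wait)]))) = {0, 1, 2, 4, 5, 7}, so the formula holds at 1.

Yes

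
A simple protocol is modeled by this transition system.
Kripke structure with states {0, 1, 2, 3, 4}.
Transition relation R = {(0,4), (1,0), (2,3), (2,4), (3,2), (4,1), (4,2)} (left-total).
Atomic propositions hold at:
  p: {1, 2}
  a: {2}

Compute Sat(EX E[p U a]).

E[p U a]: least fixpoint, start Z0 = Sat(a) = {2}, add states in Sat(p) with some successor in Z. Already a fixed point.
Sat(E[p U a]) = {2}
Sat(EX E[p U a]) = {s : some successor in {2}} = {3, 4}

{3, 4}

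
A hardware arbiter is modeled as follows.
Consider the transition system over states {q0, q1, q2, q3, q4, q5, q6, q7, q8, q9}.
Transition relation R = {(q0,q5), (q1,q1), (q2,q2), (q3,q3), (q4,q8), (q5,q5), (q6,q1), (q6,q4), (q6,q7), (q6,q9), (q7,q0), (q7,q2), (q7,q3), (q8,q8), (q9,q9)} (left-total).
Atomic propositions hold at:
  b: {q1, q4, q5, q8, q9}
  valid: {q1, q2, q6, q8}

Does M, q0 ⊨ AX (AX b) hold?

Sat(AX b) = {s : every successor in {q1, q4, q5, q8, q9}} = {q0, q1, q4, q5, q8, q9}
Sat(AX (AX b)) = {s : every successor in {q0, q1, q4, q5, q8, q9}} = {q0, q1, q4, q5, q8, q9}
q0 ∈ Sat(AX (AX b)) = {q0, q1, q4, q5, q8, q9}, so the formula holds at q0.

Yes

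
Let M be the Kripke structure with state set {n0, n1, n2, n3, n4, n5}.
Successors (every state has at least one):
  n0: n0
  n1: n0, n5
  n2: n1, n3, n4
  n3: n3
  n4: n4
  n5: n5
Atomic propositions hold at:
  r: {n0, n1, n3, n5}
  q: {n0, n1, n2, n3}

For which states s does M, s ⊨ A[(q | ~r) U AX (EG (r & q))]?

{n0, n3}

Sat(~r) = {n2, n4}
Sat(q | ~r) = {n0, n1, n2, n3, n4}
Sat(r & q) = {n0, n1, n3}
EG (r & q): greatest fixpoint, start Z0 = {n0, n1, n3}, keep only states in Sat with some successor in Z. Already a fixed point.
Sat(EG (r & q)) = {n0, n1, n3}
Sat(AX (EG (r & q))) = {s : every successor in {n0, n1, n3}} = {n0, n3}
A[(q | ~r) U AX (EG (r & q))]: least fixpoint, start Z0 = Sat(AX (EG (r & q))) = {n0, n3}, add states in Sat(q | ~r) with every successor in Z. Already a fixed point.
Sat(A[(q | ~r) U AX (EG (r & q))]) = {n0, n3}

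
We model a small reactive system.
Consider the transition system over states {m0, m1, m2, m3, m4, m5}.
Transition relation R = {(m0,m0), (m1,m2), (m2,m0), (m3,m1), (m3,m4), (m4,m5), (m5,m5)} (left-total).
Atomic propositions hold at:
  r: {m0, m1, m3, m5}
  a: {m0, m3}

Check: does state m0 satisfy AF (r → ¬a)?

Sat(¬a) = {m1, m2, m4, m5}
Sat(r → ¬a) = {m1, m2, m4, m5}
AF (r → ¬a): least fixpoint, start Z0 = {m1, m2, m4, m5}, add states with every successor in Z. Z1 = {m1, m2, m3, m4, m5}; fixed.
Sat(AF (r → ¬a)) = {m1, m2, m3, m4, m5}
m0 ∉ Sat(AF (r → ¬a)) = {m1, m2, m3, m4, m5}, so the formula does not hold at m0.

No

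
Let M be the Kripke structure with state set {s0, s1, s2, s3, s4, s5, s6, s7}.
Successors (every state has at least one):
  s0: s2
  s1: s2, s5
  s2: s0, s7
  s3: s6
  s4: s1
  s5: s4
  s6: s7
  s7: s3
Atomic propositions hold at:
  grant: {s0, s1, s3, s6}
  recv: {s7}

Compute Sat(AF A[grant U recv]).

A[grant U recv]: least fixpoint, start Z0 = Sat(recv) = {s7}, add states in Sat(grant) with every successor in Z. Z1 = {s6, s7}; Z2 = {s3, s6, s7}; fixed.
Sat(A[grant U recv]) = {s3, s6, s7}
AF A[grant U recv]: least fixpoint, start Z0 = {s3, s6, s7}, add states with every successor in Z. Already a fixed point.
Sat(AF A[grant U recv]) = {s3, s6, s7}

{s3, s6, s7}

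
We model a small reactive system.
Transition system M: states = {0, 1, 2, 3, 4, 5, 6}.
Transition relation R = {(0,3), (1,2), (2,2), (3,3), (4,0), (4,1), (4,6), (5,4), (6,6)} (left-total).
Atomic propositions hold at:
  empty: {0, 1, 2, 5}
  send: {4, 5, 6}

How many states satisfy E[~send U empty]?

Sat(~send) = {0, 1, 2, 3}
E[~send U empty]: least fixpoint, start Z0 = Sat(empty) = {0, 1, 2, 5}, add states in Sat(~send) with some successor in Z. Already a fixed point.
Sat(E[~send U empty]) = {0, 1, 2, 5}
|Sat(E[~send U empty])| = |{0, 1, 2, 5}| = 4.

4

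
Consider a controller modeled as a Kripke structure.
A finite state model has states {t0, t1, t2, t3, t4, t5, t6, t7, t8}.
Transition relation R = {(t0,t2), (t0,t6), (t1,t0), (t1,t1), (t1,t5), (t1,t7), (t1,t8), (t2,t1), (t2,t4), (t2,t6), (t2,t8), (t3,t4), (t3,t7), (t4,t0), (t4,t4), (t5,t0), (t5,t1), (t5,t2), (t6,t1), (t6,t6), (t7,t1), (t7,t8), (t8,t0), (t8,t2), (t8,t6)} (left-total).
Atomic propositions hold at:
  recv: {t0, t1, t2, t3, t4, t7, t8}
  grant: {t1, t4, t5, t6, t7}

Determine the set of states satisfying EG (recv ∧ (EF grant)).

{t0, t1, t2, t3, t4, t7, t8}

EF grant: least fixpoint, start Z0 = {t1, t4, t5, t6, t7}, add states with some successor in Z. Z1 = {t0, t1, t2, t3, t4, t5, t6, t7, t8}; fixed.
Sat(EF grant) = {t0, t1, t2, t3, t4, t5, t6, t7, t8}
Sat(recv ∧ (EF grant)) = {t0, t1, t2, t3, t4, t7, t8}
EG (recv ∧ (EF grant)): greatest fixpoint, start Z0 = {t0, t1, t2, t3, t4, t7, t8}, keep only states in Sat with some successor in Z. Already a fixed point.
Sat(EG (recv ∧ (EF grant))) = {t0, t1, t2, t3, t4, t7, t8}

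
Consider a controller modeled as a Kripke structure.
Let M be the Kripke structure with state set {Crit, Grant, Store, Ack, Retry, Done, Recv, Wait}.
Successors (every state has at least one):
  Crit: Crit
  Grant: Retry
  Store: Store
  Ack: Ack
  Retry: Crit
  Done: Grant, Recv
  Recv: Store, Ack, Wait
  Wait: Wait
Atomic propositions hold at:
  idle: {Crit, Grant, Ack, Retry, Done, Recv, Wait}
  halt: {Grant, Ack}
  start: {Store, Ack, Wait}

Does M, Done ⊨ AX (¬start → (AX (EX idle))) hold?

Sat(¬start) = {Crit, Grant, Retry, Done, Recv}
Sat(EX idle) = {s : some successor in {Crit, Grant, Ack, Retry, Done, Recv, Wait}} = {Crit, Grant, Ack, Retry, Done, Recv, Wait}
Sat(AX (EX idle)) = {s : every successor in {Crit, Grant, Ack, Retry, Done, Recv, Wait}} = {Crit, Grant, Ack, Retry, Done, Wait}
Sat(¬start → (AX (EX idle))) = {Crit, Grant, Store, Ack, Retry, Done, Wait}
Sat(AX (¬start → (AX (EX idle)))) = {s : every successor in {Crit, Grant, Store, Ack, Retry, Done, Wait}} = {Crit, Grant, Store, Ack, Retry, Recv, Wait}
Done ∉ Sat(AX (¬start → (AX (EX idle)))) = {Crit, Grant, Store, Ack, Retry, Recv, Wait}, so the formula does not hold at Done.

No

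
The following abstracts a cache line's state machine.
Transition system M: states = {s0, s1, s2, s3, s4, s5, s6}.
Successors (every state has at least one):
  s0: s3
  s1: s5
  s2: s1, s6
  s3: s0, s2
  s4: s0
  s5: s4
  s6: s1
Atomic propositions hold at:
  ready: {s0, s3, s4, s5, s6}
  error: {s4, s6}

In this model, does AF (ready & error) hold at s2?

Yes

Sat(ready & error) = {s4, s6}
AF (ready & error): least fixpoint, start Z0 = {s4, s6}, add states with every successor in Z. Z1 = {s4, s5, s6}; Z2 = {s1, s4, s5, s6}; Z3 = {s1, s2, s4, s5, s6}; fixed.
Sat(AF (ready & error)) = {s1, s2, s4, s5, s6}
s2 ∈ Sat(AF (ready & error)) = {s1, s2, s4, s5, s6}, so the formula holds at s2.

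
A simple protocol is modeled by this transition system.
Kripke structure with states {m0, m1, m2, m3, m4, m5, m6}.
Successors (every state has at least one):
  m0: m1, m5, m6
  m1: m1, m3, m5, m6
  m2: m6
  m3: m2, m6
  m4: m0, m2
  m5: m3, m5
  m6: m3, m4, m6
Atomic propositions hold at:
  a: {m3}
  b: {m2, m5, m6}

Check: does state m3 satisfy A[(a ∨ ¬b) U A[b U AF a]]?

Sat(¬b) = {m0, m1, m3, m4}
Sat(a ∨ ¬b) = {m0, m1, m3, m4}
AF a: least fixpoint, start Z0 = {m3}, add states with every successor in Z. Already a fixed point.
Sat(AF a) = {m3}
A[b U AF a]: least fixpoint, start Z0 = Sat(AF a) = {m3}, add states in Sat(b) with every successor in Z. Already a fixed point.
Sat(A[b U AF a]) = {m3}
A[(a ∨ ¬b) U A[b U AF a]]: least fixpoint, start Z0 = Sat(A[b U AF a]) = {m3}, add states in Sat(a ∨ ¬b) with every successor in Z. Already a fixed point.
Sat(A[(a ∨ ¬b) U A[b U AF a]]) = {m3}
m3 ∈ Sat(A[(a ∨ ¬b) U A[b U AF a]]) = {m3}, so the formula holds at m3.

Yes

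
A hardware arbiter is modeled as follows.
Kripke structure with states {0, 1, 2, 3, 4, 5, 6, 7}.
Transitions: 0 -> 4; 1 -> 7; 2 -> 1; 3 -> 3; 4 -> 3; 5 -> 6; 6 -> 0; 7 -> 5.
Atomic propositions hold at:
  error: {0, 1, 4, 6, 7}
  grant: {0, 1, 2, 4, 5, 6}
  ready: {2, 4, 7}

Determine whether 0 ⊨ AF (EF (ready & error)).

Yes

Sat(ready & error) = {4, 7}
EF (ready & error): least fixpoint, start Z0 = {4, 7}, add states with some successor in Z. Z1 = {0, 1, 4, 7}; Z2 = {0, 1, 2, 4, 6, 7}; Z3 = {0, 1, 2, 4, 5, 6, 7}; fixed.
Sat(EF (ready & error)) = {0, 1, 2, 4, 5, 6, 7}
AF (EF (ready & error)): least fixpoint, start Z0 = {0, 1, 2, 4, 5, 6, 7}, add states with every successor in Z. Already a fixed point.
Sat(AF (EF (ready & error))) = {0, 1, 2, 4, 5, 6, 7}
0 ∈ Sat(AF (EF (ready & error))) = {0, 1, 2, 4, 5, 6, 7}, so the formula holds at 0.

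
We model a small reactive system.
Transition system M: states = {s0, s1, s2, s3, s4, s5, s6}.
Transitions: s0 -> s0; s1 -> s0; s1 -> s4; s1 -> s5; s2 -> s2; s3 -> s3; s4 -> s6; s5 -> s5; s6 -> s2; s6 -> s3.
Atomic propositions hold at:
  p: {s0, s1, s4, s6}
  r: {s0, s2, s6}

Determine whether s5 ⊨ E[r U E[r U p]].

No

E[r U p]: least fixpoint, start Z0 = Sat(p) = {s0, s1, s4, s6}, add states in Sat(r) with some successor in Z. Already a fixed point.
Sat(E[r U p]) = {s0, s1, s4, s6}
E[r U E[r U p]]: least fixpoint, start Z0 = Sat(E[r U p]) = {s0, s1, s4, s6}, add states in Sat(r) with some successor in Z. Already a fixed point.
Sat(E[r U E[r U p]]) = {s0, s1, s4, s6}
s5 ∉ Sat(E[r U E[r U p]]) = {s0, s1, s4, s6}, so the formula does not hold at s5.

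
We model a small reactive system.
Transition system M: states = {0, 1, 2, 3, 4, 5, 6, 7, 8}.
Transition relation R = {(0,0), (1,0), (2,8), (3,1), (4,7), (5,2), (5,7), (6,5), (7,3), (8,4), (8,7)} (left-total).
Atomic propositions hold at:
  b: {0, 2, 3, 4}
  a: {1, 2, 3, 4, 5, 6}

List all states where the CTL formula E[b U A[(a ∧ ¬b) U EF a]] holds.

{1, 2, 3, 4, 5, 6, 7, 8}

Sat(¬b) = {1, 5, 6, 7, 8}
Sat(a ∧ ¬b) = {1, 5, 6}
EF a: least fixpoint, start Z0 = {1, 2, 3, 4, 5, 6}, add states with some successor in Z. Z1 = {1, 2, 3, 4, 5, 6, 7, 8}; fixed.
Sat(EF a) = {1, 2, 3, 4, 5, 6, 7, 8}
A[(a ∧ ¬b) U EF a]: least fixpoint, start Z0 = Sat(EF a) = {1, 2, 3, 4, 5, 6, 7, 8}, add states in Sat(a ∧ ¬b) with every successor in Z. Already a fixed point.
Sat(A[(a ∧ ¬b) U EF a]) = {1, 2, 3, 4, 5, 6, 7, 8}
E[b U A[(a ∧ ¬b) U EF a]]: least fixpoint, start Z0 = Sat(A[(a ∧ ¬b) U EF a]) = {1, 2, 3, 4, 5, 6, 7, 8}, add states in Sat(b) with some successor in Z. Already a fixed point.
Sat(E[b U A[(a ∧ ¬b) U EF a]]) = {1, 2, 3, 4, 5, 6, 7, 8}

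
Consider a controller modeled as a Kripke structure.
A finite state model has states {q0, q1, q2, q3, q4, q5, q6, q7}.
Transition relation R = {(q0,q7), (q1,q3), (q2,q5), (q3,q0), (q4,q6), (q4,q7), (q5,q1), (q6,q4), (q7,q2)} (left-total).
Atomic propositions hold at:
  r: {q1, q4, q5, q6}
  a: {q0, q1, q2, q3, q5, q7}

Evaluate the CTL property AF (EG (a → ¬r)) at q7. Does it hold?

No

Sat(¬r) = {q0, q2, q3, q7}
Sat(a → ¬r) = {q0, q2, q3, q4, q6, q7}
EG (a → ¬r): greatest fixpoint, start Z0 = {q0, q2, q3, q4, q6, q7}, keep only states in Sat with some successor in Z. Z1 = {q0, q3, q4, q6, q7}; Z2 = {q0, q3, q4, q6}; Z3 = {q3, q4, q6}; Z4 = {q4, q6}; fixed.
Sat(EG (a → ¬r)) = {q4, q6}
AF (EG (a → ¬r)): least fixpoint, start Z0 = {q4, q6}, add states with every successor in Z. Already a fixed point.
Sat(AF (EG (a → ¬r))) = {q4, q6}
q7 ∉ Sat(AF (EG (a → ¬r))) = {q4, q6}, so the formula does not hold at q7.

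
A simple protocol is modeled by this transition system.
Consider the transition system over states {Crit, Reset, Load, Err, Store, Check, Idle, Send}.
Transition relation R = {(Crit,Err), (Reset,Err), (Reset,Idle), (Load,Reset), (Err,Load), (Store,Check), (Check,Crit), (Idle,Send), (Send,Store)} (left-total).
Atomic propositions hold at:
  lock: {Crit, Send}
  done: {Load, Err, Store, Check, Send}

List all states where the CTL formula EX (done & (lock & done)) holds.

Sat(lock & done) = {Send}
Sat(done & (lock & done)) = {Send}
Sat(EX (done & (lock & done))) = {s : some successor in {Send}} = {Idle}

{Idle}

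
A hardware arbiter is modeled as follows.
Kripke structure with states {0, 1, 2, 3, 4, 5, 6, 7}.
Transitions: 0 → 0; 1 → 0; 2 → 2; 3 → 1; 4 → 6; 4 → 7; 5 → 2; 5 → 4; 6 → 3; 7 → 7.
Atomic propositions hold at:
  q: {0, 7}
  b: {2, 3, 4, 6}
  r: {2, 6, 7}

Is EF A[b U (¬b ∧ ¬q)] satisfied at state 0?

Sat(¬b) = {0, 1, 5, 7}
Sat(¬q) = {1, 2, 3, 4, 5, 6}
Sat(¬b ∧ ¬q) = {1, 5}
A[b U (¬b ∧ ¬q)]: least fixpoint, start Z0 = Sat((¬b ∧ ¬q)) = {1, 5}, add states in Sat(b) with every successor in Z. Z1 = {1, 3, 5}; Z2 = {1, 3, 5, 6}; fixed.
Sat(A[b U (¬b ∧ ¬q)]) = {1, 3, 5, 6}
EF A[b U (¬b ∧ ¬q)]: least fixpoint, start Z0 = {1, 3, 5, 6}, add states with some successor in Z. Z1 = {1, 3, 4, 5, 6}; fixed.
Sat(EF A[b U (¬b ∧ ¬q)]) = {1, 3, 4, 5, 6}
0 ∉ Sat(EF A[b U (¬b ∧ ¬q)]) = {1, 3, 4, 5, 6}, so the formula does not hold at 0.

No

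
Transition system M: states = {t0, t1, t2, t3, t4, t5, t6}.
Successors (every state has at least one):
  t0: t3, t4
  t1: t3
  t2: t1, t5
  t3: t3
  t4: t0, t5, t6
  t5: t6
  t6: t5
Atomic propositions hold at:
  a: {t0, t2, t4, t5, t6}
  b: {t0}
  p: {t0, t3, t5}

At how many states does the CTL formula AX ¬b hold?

6

Sat(¬b) = {t1, t2, t3, t4, t5, t6}
Sat(AX ¬b) = {s : every successor in {t1, t2, t3, t4, t5, t6}} = {t0, t1, t2, t3, t5, t6}
|Sat(AX ¬b)| = |{t0, t1, t2, t3, t5, t6}| = 6.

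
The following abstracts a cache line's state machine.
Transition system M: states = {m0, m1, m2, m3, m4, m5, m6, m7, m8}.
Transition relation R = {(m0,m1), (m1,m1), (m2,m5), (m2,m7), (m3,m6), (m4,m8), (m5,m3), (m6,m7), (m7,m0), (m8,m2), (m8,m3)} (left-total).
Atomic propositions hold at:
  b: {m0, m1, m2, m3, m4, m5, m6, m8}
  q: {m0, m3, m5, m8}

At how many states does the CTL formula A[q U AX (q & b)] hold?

Sat(q & b) = {m0, m3, m5, m8}
Sat(AX (q & b)) = {s : every successor in {m0, m3, m5, m8}} = {m4, m5, m7}
A[q U AX (q & b)]: least fixpoint, start Z0 = Sat(AX (q & b)) = {m4, m5, m7}, add states in Sat(q) with every successor in Z. Already a fixed point.
Sat(A[q U AX (q & b)]) = {m4, m5, m7}
|Sat(A[q U AX (q & b)])| = |{m4, m5, m7}| = 3.

3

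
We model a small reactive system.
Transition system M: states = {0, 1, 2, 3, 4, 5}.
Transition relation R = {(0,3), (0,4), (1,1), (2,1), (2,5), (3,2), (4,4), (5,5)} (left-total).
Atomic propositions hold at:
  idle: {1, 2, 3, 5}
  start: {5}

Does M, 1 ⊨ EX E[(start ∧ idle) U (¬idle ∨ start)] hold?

No

Sat(start ∧ idle) = {5}
Sat(¬idle) = {0, 4}
Sat(¬idle ∨ start) = {0, 4, 5}
E[(start ∧ idle) U (¬idle ∨ start)]: least fixpoint, start Z0 = Sat((¬idle ∨ start)) = {0, 4, 5}, add states in Sat(start ∧ idle) with some successor in Z. Already a fixed point.
Sat(E[(start ∧ idle) U (¬idle ∨ start)]) = {0, 4, 5}
Sat(EX E[(start ∧ idle) U (¬idle ∨ start)]) = {s : some successor in {0, 4, 5}} = {0, 2, 4, 5}
1 ∉ Sat(EX E[(start ∧ idle) U (¬idle ∨ start)]) = {0, 2, 4, 5}, so the formula does not hold at 1.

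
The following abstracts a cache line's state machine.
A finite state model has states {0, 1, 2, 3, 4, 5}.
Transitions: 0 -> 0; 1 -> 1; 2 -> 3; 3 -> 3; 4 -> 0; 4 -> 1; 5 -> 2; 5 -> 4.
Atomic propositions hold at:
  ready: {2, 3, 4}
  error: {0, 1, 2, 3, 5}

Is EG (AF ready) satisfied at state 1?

No

AF ready: least fixpoint, start Z0 = {2, 3, 4}, add states with every successor in Z. Z1 = {2, 3, 4, 5}; fixed.
Sat(AF ready) = {2, 3, 4, 5}
EG (AF ready): greatest fixpoint, start Z0 = {2, 3, 4, 5}, keep only states in Sat with some successor in Z. Z1 = {2, 3, 5}; fixed.
Sat(EG (AF ready)) = {2, 3, 5}
1 ∉ Sat(EG (AF ready)) = {2, 3, 5}, so the formula does not hold at 1.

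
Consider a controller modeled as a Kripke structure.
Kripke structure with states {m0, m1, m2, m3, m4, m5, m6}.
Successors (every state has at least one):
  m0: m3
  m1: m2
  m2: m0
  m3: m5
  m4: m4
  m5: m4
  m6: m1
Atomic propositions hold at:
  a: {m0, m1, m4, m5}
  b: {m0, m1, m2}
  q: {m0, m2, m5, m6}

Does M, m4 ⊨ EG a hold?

Yes

EG a: greatest fixpoint, start Z0 = {m0, m1, m4, m5}, keep only states in Sat with some successor in Z. Z1 = {m4, m5}; fixed.
Sat(EG a) = {m4, m5}
m4 ∈ Sat(EG a) = {m4, m5}, so the formula holds at m4.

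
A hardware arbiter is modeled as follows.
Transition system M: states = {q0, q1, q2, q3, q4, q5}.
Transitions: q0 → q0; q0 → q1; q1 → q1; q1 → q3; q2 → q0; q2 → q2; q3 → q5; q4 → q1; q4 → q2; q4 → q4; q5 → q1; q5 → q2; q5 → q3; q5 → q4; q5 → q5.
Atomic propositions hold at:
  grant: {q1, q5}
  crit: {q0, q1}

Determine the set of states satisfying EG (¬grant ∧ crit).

{q0}

Sat(¬grant) = {q0, q2, q3, q4}
Sat(¬grant ∧ crit) = {q0}
EG (¬grant ∧ crit): greatest fixpoint, start Z0 = {q0}, keep only states in Sat with some successor in Z. Already a fixed point.
Sat(EG (¬grant ∧ crit)) = {q0}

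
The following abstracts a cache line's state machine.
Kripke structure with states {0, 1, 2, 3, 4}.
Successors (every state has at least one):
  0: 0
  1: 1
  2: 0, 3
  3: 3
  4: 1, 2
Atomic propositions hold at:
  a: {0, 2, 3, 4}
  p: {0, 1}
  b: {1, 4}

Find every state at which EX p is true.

Sat(EX p) = {s : some successor in {0, 1}} = {0, 1, 2, 4}

{0, 1, 2, 4}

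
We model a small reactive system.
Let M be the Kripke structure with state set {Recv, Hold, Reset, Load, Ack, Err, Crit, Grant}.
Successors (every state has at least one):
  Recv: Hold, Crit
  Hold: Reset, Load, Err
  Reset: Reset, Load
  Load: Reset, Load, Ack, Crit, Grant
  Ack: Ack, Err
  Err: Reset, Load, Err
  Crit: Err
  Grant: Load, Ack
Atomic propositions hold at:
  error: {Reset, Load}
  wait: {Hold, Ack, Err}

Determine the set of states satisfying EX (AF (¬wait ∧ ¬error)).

Sat(¬wait) = {Recv, Reset, Load, Crit, Grant}
Sat(¬error) = {Recv, Hold, Ack, Err, Crit, Grant}
Sat(¬wait ∧ ¬error) = {Recv, Crit, Grant}
AF (¬wait ∧ ¬error): least fixpoint, start Z0 = {Recv, Crit, Grant}, add states with every successor in Z. Already a fixed point.
Sat(AF (¬wait ∧ ¬error)) = {Recv, Crit, Grant}
Sat(EX (AF (¬wait ∧ ¬error))) = {s : some successor in {Recv, Crit, Grant}} = {Recv, Load}

{Recv, Load}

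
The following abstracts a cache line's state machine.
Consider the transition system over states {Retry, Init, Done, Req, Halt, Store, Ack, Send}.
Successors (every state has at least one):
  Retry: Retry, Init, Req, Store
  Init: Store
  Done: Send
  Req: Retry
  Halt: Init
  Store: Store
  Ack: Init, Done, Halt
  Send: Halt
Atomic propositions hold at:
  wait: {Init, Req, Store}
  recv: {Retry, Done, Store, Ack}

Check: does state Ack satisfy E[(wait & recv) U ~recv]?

No

Sat(wait & recv) = {Store}
Sat(~recv) = {Init, Req, Halt, Send}
E[(wait & recv) U ~recv]: least fixpoint, start Z0 = Sat(~recv) = {Init, Req, Halt, Send}, add states in Sat(wait & recv) with some successor in Z. Already a fixed point.
Sat(E[(wait & recv) U ~recv]) = {Init, Req, Halt, Send}
Ack ∉ Sat(E[(wait & recv) U ~recv]) = {Init, Req, Halt, Send}, so the formula does not hold at Ack.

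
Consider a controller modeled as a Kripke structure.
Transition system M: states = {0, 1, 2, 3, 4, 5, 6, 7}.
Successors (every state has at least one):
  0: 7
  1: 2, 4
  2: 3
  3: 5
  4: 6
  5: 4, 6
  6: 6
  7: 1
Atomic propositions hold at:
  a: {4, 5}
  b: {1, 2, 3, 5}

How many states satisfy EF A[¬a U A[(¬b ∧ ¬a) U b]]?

6

Sat(¬a) = {0, 1, 2, 3, 6, 7}
Sat(¬b) = {0, 4, 6, 7}
Sat(¬b ∧ ¬a) = {0, 6, 7}
A[(¬b ∧ ¬a) U b]: least fixpoint, start Z0 = Sat(b) = {1, 2, 3, 5}, add states in Sat(¬b ∧ ¬a) with every successor in Z. Z1 = {1, 2, 3, 5, 7}; Z2 = {0, 1, 2, 3, 5, 7}; fixed.
Sat(A[(¬b ∧ ¬a) U b]) = {0, 1, 2, 3, 5, 7}
A[¬a U A[(¬b ∧ ¬a) U b]]: least fixpoint, start Z0 = Sat(A[(¬b ∧ ¬a) U b]) = {0, 1, 2, 3, 5, 7}, add states in Sat(¬a) with every successor in Z. Already a fixed point.
Sat(A[¬a U A[(¬b ∧ ¬a) U b]]) = {0, 1, 2, 3, 5, 7}
EF A[¬a U A[(¬b ∧ ¬a) U b]]: least fixpoint, start Z0 = {0, 1, 2, 3, 5, 7}, add states with some successor in Z. Already a fixed point.
Sat(EF A[¬a U A[(¬b ∧ ¬a) U b]]) = {0, 1, 2, 3, 5, 7}
|Sat(EF A[¬a U A[(¬b ∧ ¬a) U b]])| = |{0, 1, 2, 3, 5, 7}| = 6.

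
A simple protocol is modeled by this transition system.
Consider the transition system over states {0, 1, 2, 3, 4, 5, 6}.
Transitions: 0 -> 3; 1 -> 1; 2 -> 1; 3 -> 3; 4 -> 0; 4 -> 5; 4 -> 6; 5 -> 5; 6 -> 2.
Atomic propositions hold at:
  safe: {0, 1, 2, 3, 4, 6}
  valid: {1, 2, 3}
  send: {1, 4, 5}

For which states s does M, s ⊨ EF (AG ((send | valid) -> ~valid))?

{4, 5}

Sat(send | valid) = {1, 2, 3, 4, 5}
Sat(~valid) = {0, 4, 5, 6}
Sat((send | valid) -> ~valid) = {0, 4, 5, 6}
AG ((send | valid) -> ~valid): greatest fixpoint, start Z0 = {0, 4, 5, 6}, keep only states in Sat with every successor in Z. Z1 = {4, 5}; Z2 = {5}; fixed.
Sat(AG ((send | valid) -> ~valid)) = {5}
EF (AG ((send | valid) -> ~valid)): least fixpoint, start Z0 = {5}, add states with some successor in Z. Z1 = {4, 5}; fixed.
Sat(EF (AG ((send | valid) -> ~valid))) = {4, 5}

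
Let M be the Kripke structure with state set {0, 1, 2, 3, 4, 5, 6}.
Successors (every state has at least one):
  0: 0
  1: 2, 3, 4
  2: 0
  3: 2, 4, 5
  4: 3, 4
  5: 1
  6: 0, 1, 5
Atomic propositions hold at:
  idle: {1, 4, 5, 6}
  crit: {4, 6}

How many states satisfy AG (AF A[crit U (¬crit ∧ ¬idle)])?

2

Sat(¬crit) = {0, 1, 2, 3, 5}
Sat(¬idle) = {0, 2, 3}
Sat(¬crit ∧ ¬idle) = {0, 2, 3}
A[crit U (¬crit ∧ ¬idle)]: least fixpoint, start Z0 = Sat((¬crit ∧ ¬idle)) = {0, 2, 3}, add states in Sat(crit) with every successor in Z. Already a fixed point.
Sat(A[crit U (¬crit ∧ ¬idle)]) = {0, 2, 3}
AF A[crit U (¬crit ∧ ¬idle)]: least fixpoint, start Z0 = {0, 2, 3}, add states with every successor in Z. Already a fixed point.
Sat(AF A[crit U (¬crit ∧ ¬idle)]) = {0, 2, 3}
AG (AF A[crit U (¬crit ∧ ¬idle)]): greatest fixpoint, start Z0 = {0, 2, 3}, keep only states in Sat with every successor in Z. Z1 = {0, 2}; fixed.
Sat(AG (AF A[crit U (¬crit ∧ ¬idle)])) = {0, 2}
|Sat(AG (AF A[crit U (¬crit ∧ ¬idle)]))| = |{0, 2}| = 2.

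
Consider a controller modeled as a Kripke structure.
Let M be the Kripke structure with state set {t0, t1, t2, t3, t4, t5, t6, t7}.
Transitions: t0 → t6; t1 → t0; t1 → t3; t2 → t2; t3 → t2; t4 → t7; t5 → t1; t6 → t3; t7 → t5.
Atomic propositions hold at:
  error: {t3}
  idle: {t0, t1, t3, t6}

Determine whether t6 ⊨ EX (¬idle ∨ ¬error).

No

Sat(¬idle) = {t2, t4, t5, t7}
Sat(¬error) = {t0, t1, t2, t4, t5, t6, t7}
Sat(¬idle ∨ ¬error) = {t0, t1, t2, t4, t5, t6, t7}
Sat(EX (¬idle ∨ ¬error)) = {s : some successor in {t0, t1, t2, t4, t5, t6, t7}} = {t0, t1, t2, t3, t4, t5, t7}
t6 ∉ Sat(EX (¬idle ∨ ¬error)) = {t0, t1, t2, t3, t4, t5, t7}, so the formula does not hold at t6.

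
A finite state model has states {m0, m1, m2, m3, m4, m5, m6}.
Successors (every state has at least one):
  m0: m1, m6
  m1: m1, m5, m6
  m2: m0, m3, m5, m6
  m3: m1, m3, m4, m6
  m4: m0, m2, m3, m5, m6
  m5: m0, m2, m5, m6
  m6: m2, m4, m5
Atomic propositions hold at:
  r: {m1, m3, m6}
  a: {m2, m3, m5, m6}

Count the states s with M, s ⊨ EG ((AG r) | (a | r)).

AG r: greatest fixpoint, start Z0 = {m1, m3, m6}, keep only states in Sat with every successor in Z. Z1 = ∅; fixed.
Sat(AG r) = ∅
Sat(a | r) = {m1, m2, m3, m5, m6}
Sat((AG r) | (a | r)) = {m1, m2, m3, m5, m6}
EG ((AG r) | (a | r)): greatest fixpoint, start Z0 = {m1, m2, m3, m5, m6}, keep only states in Sat with some successor in Z. Already a fixed point.
Sat(EG ((AG r) | (a | r))) = {m1, m2, m3, m5, m6}
|Sat(EG ((AG r) | (a | r)))| = |{m1, m2, m3, m5, m6}| = 5.

5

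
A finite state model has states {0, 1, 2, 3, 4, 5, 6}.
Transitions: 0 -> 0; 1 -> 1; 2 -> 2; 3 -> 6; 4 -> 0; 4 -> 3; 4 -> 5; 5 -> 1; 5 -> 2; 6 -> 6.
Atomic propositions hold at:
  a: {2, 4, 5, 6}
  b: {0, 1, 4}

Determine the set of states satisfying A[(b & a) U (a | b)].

Sat(b & a) = {4}
Sat(a | b) = {0, 1, 2, 4, 5, 6}
A[(b & a) U (a | b)]: least fixpoint, start Z0 = Sat((a | b)) = {0, 1, 2, 4, 5, 6}, add states in Sat(b & a) with every successor in Z. Already a fixed point.
Sat(A[(b & a) U (a | b)]) = {0, 1, 2, 4, 5, 6}

{0, 1, 2, 4, 5, 6}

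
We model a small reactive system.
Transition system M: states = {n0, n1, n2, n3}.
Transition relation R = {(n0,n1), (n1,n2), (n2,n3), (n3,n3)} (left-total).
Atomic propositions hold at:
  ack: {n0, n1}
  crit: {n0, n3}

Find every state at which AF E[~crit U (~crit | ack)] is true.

Sat(~crit) = {n1, n2}
Sat(~crit | ack) = {n0, n1, n2}
E[~crit U (~crit | ack)]: least fixpoint, start Z0 = Sat((~crit | ack)) = {n0, n1, n2}, add states in Sat(~crit) with some successor in Z. Already a fixed point.
Sat(E[~crit U (~crit | ack)]) = {n0, n1, n2}
AF E[~crit U (~crit | ack)]: least fixpoint, start Z0 = {n0, n1, n2}, add states with every successor in Z. Already a fixed point.
Sat(AF E[~crit U (~crit | ack)]) = {n0, n1, n2}

{n0, n1, n2}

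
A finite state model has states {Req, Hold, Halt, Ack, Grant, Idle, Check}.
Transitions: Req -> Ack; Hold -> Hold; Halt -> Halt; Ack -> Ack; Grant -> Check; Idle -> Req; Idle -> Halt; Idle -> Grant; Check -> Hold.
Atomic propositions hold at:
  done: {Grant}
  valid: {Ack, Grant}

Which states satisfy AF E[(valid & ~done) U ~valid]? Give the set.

{Req, Hold, Halt, Grant, Idle, Check}

Sat(~done) = {Req, Hold, Halt, Ack, Idle, Check}
Sat(valid & ~done) = {Ack}
Sat(~valid) = {Req, Hold, Halt, Idle, Check}
E[(valid & ~done) U ~valid]: least fixpoint, start Z0 = Sat(~valid) = {Req, Hold, Halt, Idle, Check}, add states in Sat(valid & ~done) with some successor in Z. Already a fixed point.
Sat(E[(valid & ~done) U ~valid]) = {Req, Hold, Halt, Idle, Check}
AF E[(valid & ~done) U ~valid]: least fixpoint, start Z0 = {Req, Hold, Halt, Idle, Check}, add states with every successor in Z. Z1 = {Req, Hold, Halt, Grant, Idle, Check}; fixed.
Sat(AF E[(valid & ~done) U ~valid]) = {Req, Hold, Halt, Grant, Idle, Check}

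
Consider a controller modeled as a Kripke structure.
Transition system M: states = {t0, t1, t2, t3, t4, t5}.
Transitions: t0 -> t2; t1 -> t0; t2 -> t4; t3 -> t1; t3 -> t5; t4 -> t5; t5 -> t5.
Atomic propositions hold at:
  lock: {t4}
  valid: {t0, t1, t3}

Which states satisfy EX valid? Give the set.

Sat(EX valid) = {s : some successor in {t0, t1, t3}} = {t1, t3}

{t1, t3}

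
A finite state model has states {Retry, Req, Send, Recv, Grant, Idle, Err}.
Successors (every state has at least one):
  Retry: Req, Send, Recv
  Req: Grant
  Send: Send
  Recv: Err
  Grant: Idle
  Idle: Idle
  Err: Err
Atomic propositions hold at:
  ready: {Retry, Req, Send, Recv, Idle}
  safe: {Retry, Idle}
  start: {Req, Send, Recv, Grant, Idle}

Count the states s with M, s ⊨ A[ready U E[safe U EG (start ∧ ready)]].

3

Sat(start ∧ ready) = {Req, Send, Recv, Idle}
EG (start ∧ ready): greatest fixpoint, start Z0 = {Req, Send, Recv, Idle}, keep only states in Sat with some successor in Z. Z1 = {Send, Idle}; fixed.
Sat(EG (start ∧ ready)) = {Send, Idle}
E[safe U EG (start ∧ ready)]: least fixpoint, start Z0 = Sat(EG (start ∧ ready)) = {Send, Idle}, add states in Sat(safe) with some successor in Z. Z1 = {Retry, Send, Idle}; fixed.
Sat(E[safe U EG (start ∧ ready)]) = {Retry, Send, Idle}
A[ready U E[safe U EG (start ∧ ready)]]: least fixpoint, start Z0 = Sat(E[safe U EG (start ∧ ready)]) = {Retry, Send, Idle}, add states in Sat(ready) with every successor in Z. Already a fixed point.
Sat(A[ready U E[safe U EG (start ∧ ready)]]) = {Retry, Send, Idle}
|Sat(A[ready U E[safe U EG (start ∧ ready)]])| = |{Retry, Send, Idle}| = 3.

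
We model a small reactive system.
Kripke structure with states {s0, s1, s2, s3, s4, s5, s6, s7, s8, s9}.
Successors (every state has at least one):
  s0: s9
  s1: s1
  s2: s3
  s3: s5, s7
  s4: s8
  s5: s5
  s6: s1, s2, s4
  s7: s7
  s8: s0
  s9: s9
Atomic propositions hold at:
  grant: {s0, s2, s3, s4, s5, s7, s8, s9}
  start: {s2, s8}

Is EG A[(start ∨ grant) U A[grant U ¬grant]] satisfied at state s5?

Sat(start ∨ grant) = {s0, s2, s3, s4, s5, s7, s8, s9}
Sat(¬grant) = {s1, s6}
A[grant U ¬grant]: least fixpoint, start Z0 = Sat(¬grant) = {s1, s6}, add states in Sat(grant) with every successor in Z. Already a fixed point.
Sat(A[grant U ¬grant]) = {s1, s6}
A[(start ∨ grant) U A[grant U ¬grant]]: least fixpoint, start Z0 = Sat(A[grant U ¬grant]) = {s1, s6}, add states in Sat(start ∨ grant) with every successor in Z. Already a fixed point.
Sat(A[(start ∨ grant) U A[grant U ¬grant]]) = {s1, s6}
EG A[(start ∨ grant) U A[grant U ¬grant]]: greatest fixpoint, start Z0 = {s1, s6}, keep only states in Sat with some successor in Z. Already a fixed point.
Sat(EG A[(start ∨ grant) U A[grant U ¬grant]]) = {s1, s6}
s5 ∉ Sat(EG A[(start ∨ grant) U A[grant U ¬grant]]) = {s1, s6}, so the formula does not hold at s5.

No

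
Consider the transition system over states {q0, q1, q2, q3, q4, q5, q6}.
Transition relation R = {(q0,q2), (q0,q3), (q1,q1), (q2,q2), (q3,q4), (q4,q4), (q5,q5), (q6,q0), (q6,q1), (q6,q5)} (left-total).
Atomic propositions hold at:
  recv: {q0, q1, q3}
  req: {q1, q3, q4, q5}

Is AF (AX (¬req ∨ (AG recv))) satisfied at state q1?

Sat(¬req) = {q0, q2, q6}
AG recv: greatest fixpoint, start Z0 = {q0, q1, q3}, keep only states in Sat with every successor in Z. Z1 = {q1}; fixed.
Sat(AG recv) = {q1}
Sat(¬req ∨ (AG recv)) = {q0, q1, q2, q6}
Sat(AX (¬req ∨ (AG recv))) = {s : every successor in {q0, q1, q2, q6}} = {q1, q2}
AF (AX (¬req ∨ (AG recv))): least fixpoint, start Z0 = {q1, q2}, add states with every successor in Z. Already a fixed point.
Sat(AF (AX (¬req ∨ (AG recv)))) = {q1, q2}
q1 ∈ Sat(AF (AX (¬req ∨ (AG recv)))) = {q1, q2}, so the formula holds at q1.

Yes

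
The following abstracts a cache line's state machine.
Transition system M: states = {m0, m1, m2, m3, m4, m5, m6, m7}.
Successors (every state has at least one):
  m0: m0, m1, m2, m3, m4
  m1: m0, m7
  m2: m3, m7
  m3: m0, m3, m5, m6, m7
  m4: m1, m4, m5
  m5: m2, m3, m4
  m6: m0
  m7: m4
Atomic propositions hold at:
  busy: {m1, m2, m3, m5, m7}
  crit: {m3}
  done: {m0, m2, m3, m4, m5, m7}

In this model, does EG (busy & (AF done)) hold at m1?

AF done: least fixpoint, start Z0 = {m0, m2, m3, m4, m5, m7}, add states with every successor in Z. Z1 = {m0, m1, m2, m3, m4, m5, m6, m7}; fixed.
Sat(AF done) = {m0, m1, m2, m3, m4, m5, m6, m7}
Sat(busy & (AF done)) = {m1, m2, m3, m5, m7}
EG (busy & (AF done)): greatest fixpoint, start Z0 = {m1, m2, m3, m5, m7}, keep only states in Sat with some successor in Z. Z1 = {m1, m2, m3, m5}; Z2 = {m2, m3, m5}; fixed.
Sat(EG (busy & (AF done))) = {m2, m3, m5}
m1 ∉ Sat(EG (busy & (AF done))) = {m2, m3, m5}, so the formula does not hold at m1.

No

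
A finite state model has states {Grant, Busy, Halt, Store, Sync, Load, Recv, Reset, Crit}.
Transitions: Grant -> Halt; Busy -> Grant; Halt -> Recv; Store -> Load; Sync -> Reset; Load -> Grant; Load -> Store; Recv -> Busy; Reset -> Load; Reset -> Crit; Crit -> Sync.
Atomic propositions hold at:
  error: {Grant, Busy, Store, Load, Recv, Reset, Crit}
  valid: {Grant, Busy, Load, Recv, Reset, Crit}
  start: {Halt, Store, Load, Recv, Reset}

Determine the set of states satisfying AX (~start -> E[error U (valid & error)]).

{Grant, Busy, Halt, Store, Sync, Load, Recv, Reset}

Sat(~start) = {Grant, Busy, Sync, Crit}
Sat(valid & error) = {Grant, Busy, Load, Recv, Reset, Crit}
E[error U (valid & error)]: least fixpoint, start Z0 = Sat((valid & error)) = {Grant, Busy, Load, Recv, Reset, Crit}, add states in Sat(error) with some successor in Z. Z1 = {Grant, Busy, Store, Load, Recv, Reset, Crit}; fixed.
Sat(E[error U (valid & error)]) = {Grant, Busy, Store, Load, Recv, Reset, Crit}
Sat(~start -> E[error U (valid & error)]) = {Grant, Busy, Halt, Store, Load, Recv, Reset, Crit}
Sat(AX (~start -> E[error U (valid & error)])) = {s : every successor in {Grant, Busy, Halt, Store, Load, Recv, Reset, Crit}} = {Grant, Busy, Halt, Store, Sync, Load, Recv, Reset}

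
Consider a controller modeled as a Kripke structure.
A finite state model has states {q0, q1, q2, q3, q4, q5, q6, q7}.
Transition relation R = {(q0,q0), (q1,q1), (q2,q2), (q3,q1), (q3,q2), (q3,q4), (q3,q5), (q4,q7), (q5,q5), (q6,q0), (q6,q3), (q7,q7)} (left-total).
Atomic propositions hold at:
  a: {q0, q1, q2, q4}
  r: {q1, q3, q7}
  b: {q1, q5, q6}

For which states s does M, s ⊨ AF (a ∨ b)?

{q0, q1, q2, q3, q4, q5, q6}

Sat(a ∨ b) = {q0, q1, q2, q4, q5, q6}
AF (a ∨ b): least fixpoint, start Z0 = {q0, q1, q2, q4, q5, q6}, add states with every successor in Z. Z1 = {q0, q1, q2, q3, q4, q5, q6}; fixed.
Sat(AF (a ∨ b)) = {q0, q1, q2, q3, q4, q5, q6}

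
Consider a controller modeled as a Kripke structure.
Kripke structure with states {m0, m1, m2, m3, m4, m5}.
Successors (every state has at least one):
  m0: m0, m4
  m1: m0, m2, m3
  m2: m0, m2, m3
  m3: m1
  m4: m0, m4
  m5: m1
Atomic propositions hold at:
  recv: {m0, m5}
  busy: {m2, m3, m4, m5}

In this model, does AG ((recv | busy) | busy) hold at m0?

Yes

Sat(recv | busy) = {m0, m2, m3, m4, m5}
Sat((recv | busy) | busy) = {m0, m2, m3, m4, m5}
AG ((recv | busy) | busy): greatest fixpoint, start Z0 = {m0, m2, m3, m4, m5}, keep only states in Sat with every successor in Z. Z1 = {m0, m2, m4}; Z2 = {m0, m4}; fixed.
Sat(AG ((recv | busy) | busy)) = {m0, m4}
m0 ∈ Sat(AG ((recv | busy) | busy)) = {m0, m4}, so the formula holds at m0.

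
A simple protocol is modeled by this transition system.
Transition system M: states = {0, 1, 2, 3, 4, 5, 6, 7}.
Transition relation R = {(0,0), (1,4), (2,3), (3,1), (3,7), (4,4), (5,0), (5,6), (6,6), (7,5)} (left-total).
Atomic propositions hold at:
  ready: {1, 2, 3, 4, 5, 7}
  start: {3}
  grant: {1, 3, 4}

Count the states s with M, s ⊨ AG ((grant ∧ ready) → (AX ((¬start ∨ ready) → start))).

Sat(grant ∧ ready) = {1, 3, 4}
Sat(¬start) = {0, 1, 2, 4, 5, 6, 7}
Sat(¬start ∨ ready) = {0, 1, 2, 3, 4, 5, 6, 7}
Sat((¬start ∨ ready) → start) = {3}
Sat(AX ((¬start ∨ ready) → start)) = {s : every successor in {3}} = {2}
Sat((grant ∧ ready) → (AX ((¬start ∨ ready) → start))) = {0, 2, 5, 6, 7}
AG ((grant ∧ ready) → (AX ((¬start ∨ ready) → start))): greatest fixpoint, start Z0 = {0, 2, 5, 6, 7}, keep only states in Sat with every successor in Z. Z1 = {0, 5, 6, 7}; fixed.
Sat(AG ((grant ∧ ready) → (AX ((¬start ∨ ready) → start)))) = {0, 5, 6, 7}
|Sat(AG ((grant ∧ ready) → (AX ((¬start ∨ ready) → start))))| = |{0, 5, 6, 7}| = 4.

4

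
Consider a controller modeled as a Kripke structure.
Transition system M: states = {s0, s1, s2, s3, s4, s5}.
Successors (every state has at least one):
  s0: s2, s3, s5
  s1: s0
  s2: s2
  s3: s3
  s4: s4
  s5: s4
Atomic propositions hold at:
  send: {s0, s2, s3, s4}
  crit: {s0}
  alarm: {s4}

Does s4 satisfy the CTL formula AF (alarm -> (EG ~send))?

No

Sat(~send) = {s1, s5}
EG ~send: greatest fixpoint, start Z0 = {s1, s5}, keep only states in Sat with some successor in Z. Z1 = ∅; fixed.
Sat(EG ~send) = ∅
Sat(alarm -> (EG ~send)) = {s0, s1, s2, s3, s5}
AF (alarm -> (EG ~send)): least fixpoint, start Z0 = {s0, s1, s2, s3, s5}, add states with every successor in Z. Already a fixed point.
Sat(AF (alarm -> (EG ~send))) = {s0, s1, s2, s3, s5}
s4 ∉ Sat(AF (alarm -> (EG ~send))) = {s0, s1, s2, s3, s5}, so the formula does not hold at s4.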